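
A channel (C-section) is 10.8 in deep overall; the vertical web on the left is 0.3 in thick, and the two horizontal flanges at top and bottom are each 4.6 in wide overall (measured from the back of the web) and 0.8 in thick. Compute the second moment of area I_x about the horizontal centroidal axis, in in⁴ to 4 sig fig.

I_x ≈ 203.9 in⁴

Split into non-overlapping primitives; take the origin at the lower-left of the bounding box.
Web: 0.3 × 10.8, A = 3.24 in², y = 5.4 in, Ī = 31.4928 in⁴.
Top flange (beyond web): 4.3 × 0.8, A = 3.44 in², y = 10.4 in, Ī = 0.183467 in⁴.
Bottom flange (beyond web): 4.3 × 0.8, A = 3.44 in², y = 0.4 in, Ī = 0.183467 in⁴.
By symmetry the centroid is at mid-height, ȳ = 5.4 in.
Transfer each piece to the horizontal centroidal axis using Ī + A·d² with d = y − 5.4:
  web: d = 0 in → contributes +31.4928 in⁴
  top flange (beyond web): d = 5 in → contributes +86.1835 in⁴
  bottom flange (beyond web): d = -5 in → contributes +86.1835 in⁴
Total I = 203.86 in⁴.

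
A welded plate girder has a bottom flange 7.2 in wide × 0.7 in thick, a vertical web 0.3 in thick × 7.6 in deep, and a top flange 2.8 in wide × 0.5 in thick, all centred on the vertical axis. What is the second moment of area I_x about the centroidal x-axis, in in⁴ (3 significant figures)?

Break the section into simple shapes (no overlaps), measuring from the bottom-left corner of the bounding box.
Bottom plate: 7.2 × 0.7, A = 5.04 in², y = 0.35 in, Ī = 0.2058 in⁴.
Web plate: 0.3 × 7.6, A = 2.28 in², y = 4.5 in, Ī = 10.974 in⁴.
Top plate: 2.8 × 0.5, A = 1.4 in², y = 8.55 in, Ī = 0.029167 in⁴.
Centroid: ȳ = ΣA·y / ΣA = 2.7516 in.
Transfer each piece to the centroidal x-axis using Ī + A·d² with d = y − 2.7516:
  bottom plate: d = -2.4016 in → contributes +29.275 in⁴
  web plate: d = 1.7484 in → contributes +17.944 in⁴
  top plate: d = 5.7984 in → contributes +47.099 in⁴
Total I = 94.318 in⁴.

I_x ≈ 94.3 in⁴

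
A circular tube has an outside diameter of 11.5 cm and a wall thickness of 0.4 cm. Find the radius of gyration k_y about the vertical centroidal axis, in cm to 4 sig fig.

Break the section into simple shapes (no overlaps), measuring from the bottom-left corner of the bounding box.
Outer circle: ⌀11.5, A = 103.869 cm², x = 5.75 cm, Ī = 858.541 cm⁴.
Bore (subtracted): ⌀10.7, A = 89.9202 cm², x = 5.75 cm, Ī = 643.435 cm⁴.
By symmetry the centroid is at mid-width, x̄ = 5.75 cm.
All pieces are centred on the vertical centroidal axis, so I = ΣĪ (holes subtracted) = 215.106 cm⁴.
Radius of gyration: k = √(I/A) = √(215.106 / 13.9487) = 3.92699 cm.

k_y ≈ 3.927 cm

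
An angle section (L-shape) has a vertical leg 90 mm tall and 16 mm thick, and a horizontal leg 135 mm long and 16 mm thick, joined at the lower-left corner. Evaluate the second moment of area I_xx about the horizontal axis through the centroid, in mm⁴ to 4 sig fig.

Treat the section as a set of non-overlapping primitives; coordinates are from the bounding-box lower-left.
Vertical leg: 16 × 90, A = 1 440 mm², y = 45 mm, Ī = 972 000 mm⁴.
Horizontal leg (remainder): 119 × 16, A = 1 904 mm², y = 8 mm, Ī = 40618.7 mm⁴.
Centroid: ȳ = ΣA·y / ΣA = 23.933 mm.
Transfer each piece to the horizontal axis through the centroid using Ī + A·d² with d = y − 23.933:
  vertical leg: d = 21.067 mm → contributes +1 611 098 mm⁴
  horizontal leg (remainder): d = -15.933 mm → contributes +523 970 mm⁴
Total I = 2 135 068 mm⁴.

I_xx ≈ 2.135 × 10⁶ mm⁴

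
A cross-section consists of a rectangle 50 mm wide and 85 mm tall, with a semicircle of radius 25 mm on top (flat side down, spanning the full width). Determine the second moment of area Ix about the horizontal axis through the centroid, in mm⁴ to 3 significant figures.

Break the section into simple shapes (no overlaps), measuring from the bottom-left corner of the bounding box.
Rectangular body: 50 × 85, A = 4 250 mm², y = 42.5 mm, Ī = 2 558 854 mm⁴.
Semicircular cap: semicircle r = 25, A = 981.75 mm², y = 95.61 mm, Ī = 42 874 mm⁴.
Centroid: ȳ = ΣA·y / ΣA = 52.466 mm.
Transfer each piece to the horizontal axis through the centroid using Ī + A·d² with d = y − 52.466:
  rectangular body: d = -9.9663 mm → contributes +2 980 991 mm⁴
  semicircular cap: d = 43.144 mm → contributes +1 870 310 mm⁴
Total I = 4 851 301 mm⁴.

Ix ≈ 4.85 × 10⁶ mm⁴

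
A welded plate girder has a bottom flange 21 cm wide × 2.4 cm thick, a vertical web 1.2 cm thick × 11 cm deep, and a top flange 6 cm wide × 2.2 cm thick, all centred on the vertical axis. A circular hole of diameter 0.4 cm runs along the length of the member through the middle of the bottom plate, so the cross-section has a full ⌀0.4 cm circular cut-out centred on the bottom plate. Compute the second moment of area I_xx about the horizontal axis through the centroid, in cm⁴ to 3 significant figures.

I_xx ≈ 2180 cm⁴

Split into non-overlapping primitives; take the origin at the lower-left of the bounding box.
Bottom plate: 21 × 2.4, A = 50.4 cm², y = 1.2 cm, Ī = 24.192 cm⁴.
Web plate: 1.2 × 11, A = 13.2 cm², y = 7.9 cm, Ī = 133.1 cm⁴.
Top plate: 6 × 2.2, A = 13.2 cm², y = 14.5 cm, Ī = 5.324 cm⁴.
Hole (subtracted): ⌀0.4, A = 0.12566 cm², y = 1.2 cm, Ī = 0.0012566 cm⁴.
Centroid: ȳ = ΣA·y / ΣA = 4.6431 cm.
Transfer each piece to the horizontal axis through the centroid using Ī + A·d² with d = y − 4.6431:
  bottom plate: d = -3.4431 cm → contributes +621.69 cm⁴
  web plate: d = 3.2569 cm → contributes +273.11 cm⁴
  top plate: d = 9.8569 cm → contributes +1287.8 cm⁴
  hole: d = -3.4431 cm → contributes −1.491 cm⁴
Total I = 2181.1 cm⁴.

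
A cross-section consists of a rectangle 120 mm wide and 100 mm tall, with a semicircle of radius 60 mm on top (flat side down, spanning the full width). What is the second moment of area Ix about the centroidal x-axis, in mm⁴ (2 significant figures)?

Break the section into simple shapes (no overlaps), measuring from the bottom-left corner of the bounding box.
Rectangular body: 120 × 100, A = 12 000 mm², y = 50 mm, Ī = 10 000 000 mm⁴.
Semicircular cap: semicircle r = 60, A = 5 655 mm², y = 125.5 mm, Ī = 1 422 450 mm⁴.
Centroid: ȳ = ΣA·y / ΣA = 74.17 mm.
Transfer each piece to the centroidal x-axis using Ī + A·d² with d = y − 74.17:
  rectangular body: d = -24.17 mm → contributes +17 011 095 mm⁴
  semicircular cap: d = 51.29 mm → contributes +16 300 456 mm⁴
Total I = 33 311 551 mm⁴.

Ix ≈ 3.3 × 10⁷ mm⁴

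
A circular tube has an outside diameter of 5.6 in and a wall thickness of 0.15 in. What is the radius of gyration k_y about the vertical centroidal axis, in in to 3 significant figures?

Treat the section as a set of non-overlapping primitives; coordinates are from the bounding-box lower-left.
Outer circle: ⌀5.6, A = 24.63 in², x = 2.8 in, Ī = 48.275 in⁴.
Bore (subtracted): ⌀5.3, A = 22.062 in², x = 2.8 in, Ī = 38.732 in⁴.
By symmetry the centroid is at mid-width, x̄ = 2.8 in.
All pieces are centred on the vertical centroidal axis, so I = ΣĪ (holes subtracted) = 9.5427 in⁴.
Radius of gyration: k = √(I/A) = √(9.5427 / 2.5683) = 1.9276 in.

k_y ≈ 1.93 in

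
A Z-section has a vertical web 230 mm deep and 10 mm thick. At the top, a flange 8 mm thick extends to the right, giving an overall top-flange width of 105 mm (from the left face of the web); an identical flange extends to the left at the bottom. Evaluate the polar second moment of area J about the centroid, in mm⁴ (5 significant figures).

Split into non-overlapping primitives; take the origin at the lower-left of the bounding box.
Web: 10 × 230, A = 2 300 mm², y = 115 mm, Ī = 10 139 167 mm⁴.
Top flange (beyond web): 95 × 8, A = 760 mm², y = 226 mm, Ī = 4053.333 mm⁴.
Bottom flange (beyond web): 95 × 8, A = 760 mm², y = 4 mm, Ī = 4053.333 mm⁴.
Centroid: ȳ = ΣA·y / ΣA = 115 mm.
Transfer each piece to the centroidal x-axis using Ī + A·d² with d = y − 115:
  web: d = 0 mm → contributes +10 139 167 mm⁴
  top flange (beyond web): d = 111 mm → contributes +9 368 013 mm⁴
  bottom flange (beyond web): d = -111 mm → contributes +9 368 013 mm⁴
Total I = 28 875 193 mm⁴.
For the y-axis: x̄ = 100 mm.
Repeating about the centroidal y-axis gives I_y = 5 351 833 mm⁴.
Polar second moment: J = I_x + I_y = 34 227 027 mm⁴.

J ≈ 3.4227 × 10⁷ mm⁴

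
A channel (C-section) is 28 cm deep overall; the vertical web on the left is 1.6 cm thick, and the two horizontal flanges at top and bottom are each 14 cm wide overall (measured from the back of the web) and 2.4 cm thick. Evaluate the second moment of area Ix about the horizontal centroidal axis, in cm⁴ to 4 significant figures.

Ix ≈ 1.271 × 10⁴ cm⁴

Break the section into simple shapes (no overlaps), measuring from the bottom-left corner of the bounding box.
Web: 1.6 × 28, A = 44.8 cm², y = 14 cm, Ī = 2926.93 cm⁴.
Top flange (beyond web): 12.4 × 2.4, A = 29.76 cm², y = 26.8 cm, Ī = 14.2848 cm⁴.
Bottom flange (beyond web): 12.4 × 2.4, A = 29.76 cm², y = 1.2 cm, Ī = 14.2848 cm⁴.
By symmetry the centroid is at mid-height, ȳ = 14 cm.
Transfer each piece to the horizontal centroidal axis using Ī + A·d² with d = y − 14:
  web: d = 0 cm → contributes +2926.93 cm⁴
  top flange (beyond web): d = 12.8 cm → contributes +4890.16 cm⁴
  bottom flange (beyond web): d = -12.8 cm → contributes +4890.16 cm⁴
Total I = 12707.3 cm⁴.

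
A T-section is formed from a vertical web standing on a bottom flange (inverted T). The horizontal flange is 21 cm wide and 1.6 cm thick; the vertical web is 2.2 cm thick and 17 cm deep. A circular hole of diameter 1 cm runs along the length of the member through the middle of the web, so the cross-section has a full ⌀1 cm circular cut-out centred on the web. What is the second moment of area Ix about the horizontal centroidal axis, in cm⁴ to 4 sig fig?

Ix ≈ 2423 cm⁴

Treat the section as a set of non-overlapping primitives; coordinates are from the bounding-box lower-left.
Flange: 21 × 1.6, A = 33.6 cm², y = 0.8 cm, Ī = 7.168 cm⁴.
Web: 2.2 × 17, A = 37.4 cm², y = 10.1 cm, Ī = 900.717 cm⁴.
Hole (subtracted): ⌀1, A = 0.785398 cm², y = 10.1 cm, Ī = 0.0490874 cm⁴.
Centroid: ȳ = ΣA·y / ΣA = 5.64964 cm.
Transfer each piece to the horizontal centroidal axis using Ī + A·d² with d = y − 5.64964:
  flange: d = -4.84964 cm → contributes +797.408 cm⁴
  web: d = 4.45036 cm → contributes +1641.45 cm⁴
  hole: d = 4.45036 cm → contributes −15.6044 cm⁴
Total I = 2423.25 cm⁴.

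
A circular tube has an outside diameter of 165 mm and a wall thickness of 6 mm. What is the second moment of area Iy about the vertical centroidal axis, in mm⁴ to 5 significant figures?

Iy ≈ 9.4846 × 10⁶ mm⁴

Break the section into simple shapes (no overlaps), measuring from the bottom-left corner of the bounding box.
Outer circle: ⌀165, A = 21382.46 mm², x = 82.5 mm, Ī = 36 383 601 mm⁴.
Bore (subtracted): ⌀153, A = 18385.39 mm², x = 82.5 mm, Ī = 26 898 968 mm⁴.
By symmetry the centroid is at mid-width, x̄ = 82.5 mm.
All pieces are centred on the vertical centroidal axis, so I = ΣĪ (holes subtracted) = 9 484 632 mm⁴.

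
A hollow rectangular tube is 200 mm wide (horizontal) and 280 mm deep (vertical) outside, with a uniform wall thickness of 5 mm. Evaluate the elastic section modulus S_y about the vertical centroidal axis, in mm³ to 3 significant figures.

Treat the section as a set of non-overlapping primitives; coordinates are from the bounding-box lower-left.
Outer rectangle: 200 × 280, A = 56 000 mm², x = 100 mm, Ī = 186 666 667 mm⁴.
Inner void (subtracted): 190 × 270, A = 51 300 mm², x = 100 mm, Ī = 154 327 500 mm⁴.
By symmetry the centroid is at mid-width, x̄ = 100 mm.
All pieces are centred on the vertical centroidal axis, so I = ΣĪ (holes subtracted) = 32 339 167 mm⁴.
Extreme fibre distance c = 100 mm; S = I/c = 323 392 mm³.

S_y ≈ 3.23 × 10⁵ mm³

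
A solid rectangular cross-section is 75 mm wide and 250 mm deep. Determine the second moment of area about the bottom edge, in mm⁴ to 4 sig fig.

The section: 75 × 250, A = 18 750 mm², y = 125 mm, Ī = 97 656 250 mm⁴.
Transfer it to a horizontal axis along the bottom face using Ī + A·d² with d = y − 0:
  the section: d = 125 mm → contributes +390 625 000 mm⁴
Total I = 390 625 000 mm⁴.

I_base ≈ 3.906 × 10⁸ mm⁴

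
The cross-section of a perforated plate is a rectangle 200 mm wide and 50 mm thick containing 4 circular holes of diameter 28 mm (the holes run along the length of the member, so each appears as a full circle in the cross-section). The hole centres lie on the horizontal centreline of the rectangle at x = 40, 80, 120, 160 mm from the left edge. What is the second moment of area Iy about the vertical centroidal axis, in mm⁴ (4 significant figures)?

Treat the section as a set of non-overlapping primitives; coordinates are from the bounding-box lower-left.
Plate: 200 × 50, A = 10 000 mm², x = 100 mm, Ī = 33 333 333 mm⁴.
Hole 1 (subtracted): ⌀28, A = 615.752 mm², x = 40 mm, Ī = 30171.9 mm⁴.
Hole 2 (subtracted): ⌀28, A = 615.752 mm², x = 80 mm, Ī = 30171.9 mm⁴.
Hole 3 (subtracted): ⌀28, A = 615.752 mm², x = 120 mm, Ī = 30171.9 mm⁴.
Hole 4 (subtracted): ⌀28, A = 615.752 mm², x = 160 mm, Ī = 30171.9 mm⁴.
By symmetry the centroid is at mid-width, x̄ = 100 mm.
Transfer each piece to the vertical centroidal axis using Ī + A·d² with d = x − 100:
  plate: d = 0 mm → contributes +33 333 333 mm⁴
  hole 1: d = -60 mm → contributes −2 246 880 mm⁴
  hole 2: d = -20 mm → contributes −276 473 mm⁴
  hole 3: d = 20 mm → contributes −276 473 mm⁴
  hole 4: d = 60 mm → contributes −2 246 880 mm⁴
Total I = 28 286 629 mm⁴.

Iy ≈ 2.829 × 10⁷ mm⁴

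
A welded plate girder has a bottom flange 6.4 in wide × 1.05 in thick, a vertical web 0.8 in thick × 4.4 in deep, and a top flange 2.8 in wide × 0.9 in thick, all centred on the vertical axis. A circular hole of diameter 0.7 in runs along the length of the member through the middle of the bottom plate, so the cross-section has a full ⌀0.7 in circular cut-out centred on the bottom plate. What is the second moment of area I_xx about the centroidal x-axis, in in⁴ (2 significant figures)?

Break the section into simple shapes (no overlaps), measuring from the bottom-left corner of the bounding box.
Bottom plate: 6.4 × 1.05, A = 6.72 in², y = 0.525 in, Ī = 0.6174 in⁴.
Web plate: 0.8 × 4.4, A = 3.52 in², y = 3.25 in, Ī = 5.679 in⁴.
Top plate: 2.8 × 0.9, A = 2.52 in², y = 5.9 in, Ī = 0.1701 in⁴.
Hole (subtracted): ⌀0.7, A = 0.3848 in², y = 0.525 in, Ī = 0.01179 in⁴.
Centroid: ȳ = ΣA·y / ΣA = 2.395 in.
Transfer each piece to the centroidal x-axis using Ī + A·d² with d = y − 2.395:
  bottom plate: d = -1.87 in → contributes +24.11 in⁴
  web plate: d = 0.8554 in → contributes +8.254 in⁴
  top plate: d = 3.505 in → contributes +31.13 in⁴
  hole: d = -1.87 in → contributes −1.357 in⁴
Total I = 62.14 in⁴.

I_xx ≈ 62 in⁴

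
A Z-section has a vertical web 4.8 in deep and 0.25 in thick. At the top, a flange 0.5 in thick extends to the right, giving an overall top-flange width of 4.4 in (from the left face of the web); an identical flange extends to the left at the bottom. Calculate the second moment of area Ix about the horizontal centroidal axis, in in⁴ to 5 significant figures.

Ix ≈ 21.574 in⁴

Break the section into simple shapes (no overlaps), measuring from the bottom-left corner of the bounding box.
Web: 0.25 × 4.8, A = 1.2 in², y = 2.4 in, Ī = 2.304 in⁴.
Top flange (beyond web): 4.15 × 0.5, A = 2.075 in², y = 4.55 in, Ī = 0.04322917 in⁴.
Bottom flange (beyond web): 4.15 × 0.5, A = 2.075 in², y = 0.25 in, Ī = 0.04322917 in⁴.
Centroid: ȳ = ΣA·y / ΣA = 2.4 in.
Transfer each piece to the horizontal centroidal axis using Ī + A·d² with d = y − 2.4:
  web: d = 0 in → contributes +2.304 in⁴
  top flange (beyond web): d = 2.15 in → contributes +9.634917 in⁴
  bottom flange (beyond web): d = -2.15 in → contributes +9.634917 in⁴
Total I = 21.57383 in⁴.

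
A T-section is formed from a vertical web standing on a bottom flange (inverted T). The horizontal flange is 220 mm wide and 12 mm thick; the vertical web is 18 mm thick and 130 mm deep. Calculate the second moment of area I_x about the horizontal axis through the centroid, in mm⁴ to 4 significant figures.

I_x ≈ 9.580 × 10⁶ mm⁴

Break the section into simple shapes (no overlaps), measuring from the bottom-left corner of the bounding box.
Flange: 220 × 12, A = 2 640 mm², y = 6 mm, Ī = 31 680 mm⁴.
Web: 18 × 130, A = 2 340 mm², y = 77 mm, Ī = 3 295 500 mm⁴.
Centroid: ȳ = ΣA·y / ΣA = 39.3614 mm.
Transfer each piece to the horizontal axis through the centroid using Ī + A·d² with d = y − 39.3614:
  flange: d = -33.3614 mm → contributes +2 969 963 mm⁴
  web: d = 37.6386 mm → contributes +6 610 486 mm⁴
Total I = 9 580 449 mm⁴.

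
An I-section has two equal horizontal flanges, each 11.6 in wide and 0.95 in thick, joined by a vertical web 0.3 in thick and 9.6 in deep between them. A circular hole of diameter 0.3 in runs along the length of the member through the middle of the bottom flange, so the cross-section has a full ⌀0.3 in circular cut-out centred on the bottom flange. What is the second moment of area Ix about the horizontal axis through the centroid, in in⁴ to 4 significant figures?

Ix ≈ 635.1 in⁴

Split into non-overlapping primitives; take the origin at the lower-left of the bounding box.
Bottom flange: 11.6 × 0.95, A = 11.02 in², y = 0.475 in, Ī = 0.828796 in⁴.
Web: 0.3 × 9.6, A = 2.88 in², y = 5.75 in, Ī = 22.1184 in⁴.
Top flange: 11.6 × 0.95, A = 11.02 in², y = 11.025 in, Ī = 0.828796 in⁴.
Hole (subtracted): ⌀0.3, A = 0.0706858 in², y = 0.475 in, Ī = 0.000397608 in⁴.
Centroid: ȳ = ΣA·y / ΣA = 5.76501 in.
Transfer each piece to the horizontal axis through the centroid using Ī + A·d² with d = y − 5.76501:
  bottom flange: d = -5.29001 in → contributes +309.214 in⁴
  web: d = -0.0150052 in → contributes +22.119 in⁴
  top flange: d = 5.25999 in → contributes +305.725 in⁴
  hole: d = -5.29001 in → contributes −1.97848 in⁴
Total I = 635.08 in⁴.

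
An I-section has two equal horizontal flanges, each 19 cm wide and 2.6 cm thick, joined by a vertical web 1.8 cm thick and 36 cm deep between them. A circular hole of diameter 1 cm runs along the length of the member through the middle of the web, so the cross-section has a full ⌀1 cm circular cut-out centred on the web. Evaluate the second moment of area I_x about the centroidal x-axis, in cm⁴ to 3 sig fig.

Break the section into simple shapes (no overlaps), measuring from the bottom-left corner of the bounding box.
Bottom flange: 19 × 2.6, A = 49.4 cm², y = 1.3 cm, Ī = 27.829 cm⁴.
Web: 1.8 × 36, A = 64.8 cm², y = 20.6 cm, Ī = 6998.4 cm⁴.
Top flange: 19 × 2.6, A = 49.4 cm², y = 39.9 cm, Ī = 27.829 cm⁴.
Hole (subtracted): ⌀1, A = 0.7854 cm², y = 20.6 cm, Ī = 0.049087 cm⁴.
By symmetry the centroid is at mid-height, ȳ = 20.6 cm.
Transfer each piece to the centroidal x-axis using Ī + A·d² with d = y − 20.6:
  bottom flange: d = -19.3 cm → contributes +18 429 cm⁴
  web: d = 0 cm → contributes +6998.4 cm⁴
  top flange: d = 19.3 cm → contributes +18 429 cm⁴
  hole: d = 0 cm → contributes −0.049087 cm⁴
Total I = 43 856 cm⁴.

I_x ≈ 4.39 × 10⁴ cm⁴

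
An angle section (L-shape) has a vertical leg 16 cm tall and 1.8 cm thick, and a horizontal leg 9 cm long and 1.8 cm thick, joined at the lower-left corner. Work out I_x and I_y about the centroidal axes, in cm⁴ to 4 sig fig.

I_x ≈ 1068 cm⁴, I_y ≈ 244.8 cm⁴

Split into non-overlapping primitives; take the origin at the lower-left of the bounding box.
Vertical leg: 1.8 × 16, A = 28.8 cm², y = 8 cm, Ī = 614.4 cm⁴.
Horizontal leg (remainder): 7.2 × 1.8, A = 12.96 cm², y = 0.9 cm, Ī = 3.4992 cm⁴.
Centroid: ȳ = ΣA·y / ΣA = 5.79655 cm.
Transfer each piece to the centroidal x-axis using Ī + A·d² with d = y − 5.79655:
  vertical leg: d = 2.20345 cm → contributes +754.229 cm⁴
  horizontal leg (remainder): d = -4.89655 cm → contributes +314.231 cm⁴
Total I = 1068.46 cm⁴.
For the y-axis: x̄ = 2.29655 cm.
Repeating about the centroidal y-axis gives I_y = 244.756 cm⁴.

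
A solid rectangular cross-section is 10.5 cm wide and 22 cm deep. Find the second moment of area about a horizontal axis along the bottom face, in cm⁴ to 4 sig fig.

The section: 10.5 × 22, A = 231 cm², y = 11 cm, Ī = 9 317 cm⁴.
Transfer it to the bottom edge using Ī + A·d² with d = y − 0:
  the section: d = 11 cm → contributes +37 268 cm⁴
Total I = 37 268 cm⁴.

I_base ≈ 3.727 × 10⁴ cm⁴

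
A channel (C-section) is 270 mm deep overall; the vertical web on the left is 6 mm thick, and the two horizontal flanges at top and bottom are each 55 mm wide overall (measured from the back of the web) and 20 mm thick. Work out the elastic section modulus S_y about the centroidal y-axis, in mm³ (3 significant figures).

Break the section into simple shapes (no overlaps), measuring from the bottom-left corner of the bounding box.
Web: 6 × 270, A = 1 620 mm², x = 3 mm, Ī = 4 860 mm⁴.
Top flange (beyond web): 49 × 20, A = 980 mm², x = 30.5 mm, Ī = 196 082 mm⁴.
Bottom flange (beyond web): 49 × 20, A = 980 mm², x = 30.5 mm, Ī = 196 082 mm⁴.
Centroid: x̄ = ΣA·x / ΣA = 18.056 mm.
Transfer each piece to the centroidal y-axis using Ī + A·d² with d = x − 18.056:
  web: d = -15.056 mm → contributes +372 080 mm⁴
  top flange (beyond web): d = 12.444 mm → contributes +347 841 mm⁴
  bottom flange (beyond web): d = 12.444 mm → contributes +347 841 mm⁴
Total I = 1 067 762 mm⁴.
Extreme fibre distance c = 36.944 mm; S = I/c = 28 902 mm³.

S_y ≈ 2.89 × 10⁴ mm³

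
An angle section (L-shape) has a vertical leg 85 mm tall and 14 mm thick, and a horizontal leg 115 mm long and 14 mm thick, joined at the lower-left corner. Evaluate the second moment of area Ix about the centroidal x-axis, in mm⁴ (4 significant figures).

Ix ≈ 1.554 × 10⁶ mm⁴

Split into non-overlapping primitives; take the origin at the lower-left of the bounding box.
Vertical leg: 14 × 85, A = 1 190 mm², y = 42.5 mm, Ī = 716 479 mm⁴.
Horizontal leg (remainder): 101 × 14, A = 1 414 mm², y = 7 mm, Ī = 23095.3 mm⁴.
Centroid: ȳ = ΣA·y / ΣA = 23.2231 mm.
Transfer each piece to the centroidal x-axis using Ī + A·d² with d = y − 23.2231:
  vertical leg: d = 19.2769 mm → contributes +1 158 681 mm⁴
  horizontal leg (remainder): d = -16.2231 mm → contributes +395 245 mm⁴
Total I = 1 553 926 mm⁴.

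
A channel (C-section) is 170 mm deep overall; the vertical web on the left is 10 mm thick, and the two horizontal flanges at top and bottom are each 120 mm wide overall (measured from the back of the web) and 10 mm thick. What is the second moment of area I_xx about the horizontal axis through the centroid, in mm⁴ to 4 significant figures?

Break the section into simple shapes (no overlaps), measuring from the bottom-left corner of the bounding box.
Web: 10 × 170, A = 1 700 mm², y = 85 mm, Ī = 4 094 167 mm⁴.
Top flange (beyond web): 110 × 10, A = 1 100 mm², y = 165 mm, Ī = 9166.67 mm⁴.
Bottom flange (beyond web): 110 × 10, A = 1 100 mm², y = 5 mm, Ī = 9166.67 mm⁴.
By symmetry the centroid is at mid-height, ȳ = 85 mm.
Transfer each piece to the horizontal axis through the centroid using Ī + A·d² with d = y − 85:
  web: d = 0 mm → contributes +4 094 167 mm⁴
  top flange (beyond web): d = 80 mm → contributes +7 049 167 mm⁴
  bottom flange (beyond web): d = -80 mm → contributes +7 049 167 mm⁴
Total I = 18 192 500 mm⁴.

I_xx ≈ 1.819 × 10⁷ mm⁴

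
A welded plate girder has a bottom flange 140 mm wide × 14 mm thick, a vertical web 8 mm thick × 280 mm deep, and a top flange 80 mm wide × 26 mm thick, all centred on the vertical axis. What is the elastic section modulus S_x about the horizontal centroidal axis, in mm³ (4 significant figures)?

Treat the section as a set of non-overlapping primitives; coordinates are from the bounding-box lower-left.
Bottom plate: 140 × 14, A = 1 960 mm², y = 7 mm, Ī = 32013.3 mm⁴.
Web plate: 8 × 280, A = 2 240 mm², y = 154 mm, Ī = 14 634 667 mm⁴.
Top plate: 80 × 26, A = 2 080 mm², y = 307 mm, Ī = 117 173 mm⁴.
Centroid: ȳ = ΣA·y / ΣA = 158.796 mm.
Transfer each piece to the horizontal centroidal axis using Ī + A·d² with d = y − 158.796:
  bottom plate: d = -151.796 mm → contributes +45 194 490 mm⁴
  web plate: d = -4.79618 mm → contributes +14 686 194 mm⁴
  top plate: d = 148.204 mm → contributes +45 803 069 mm⁴
Total I = 105 683 752 mm⁴.
Extreme fibre distance c = 161.204 mm; S = I/c = 655 591 mm³.

S_x ≈ 6.556 × 10⁵ mm³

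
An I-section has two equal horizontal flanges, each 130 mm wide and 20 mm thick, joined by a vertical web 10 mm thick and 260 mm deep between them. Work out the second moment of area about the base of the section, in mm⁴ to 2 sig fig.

Decompose the section into non-overlapping parts with the origin at the bottom-left of its bounding rectangle.
Bottom flange: 130 × 20, A = 2 600 mm², y = 10 mm, Ī = 86 667 mm⁴.
Web: 10 × 260, A = 2 600 mm², y = 150 mm, Ī = 14 646 667 mm⁴.
Top flange: 130 × 20, A = 2 600 mm², y = 290 mm, Ī = 86 667 mm⁴.
Transfer each piece to the bottom edge using Ī + A·d² with d = y − 0:
  bottom flange: d = 10 mm → contributes +346 667 mm⁴
  web: d = 150 mm → contributes +73 146 667 mm⁴
  top flange: d = 290 mm → contributes +218 746 667 mm⁴
Total I = 292 240 000 mm⁴.

I_base ≈ 2.9 × 10⁸ mm⁴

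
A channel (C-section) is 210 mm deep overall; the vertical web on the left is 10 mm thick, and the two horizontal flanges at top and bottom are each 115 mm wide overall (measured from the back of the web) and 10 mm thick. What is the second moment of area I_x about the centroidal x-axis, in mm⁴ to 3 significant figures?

Break the section into simple shapes (no overlaps), measuring from the bottom-left corner of the bounding box.
Web: 10 × 210, A = 2 100 mm², y = 105 mm, Ī = 7 717 500 mm⁴.
Top flange (beyond web): 105 × 10, A = 1 050 mm², y = 205 mm, Ī = 8 750 mm⁴.
Bottom flange (beyond web): 105 × 10, A = 1 050 mm², y = 5 mm, Ī = 8 750 mm⁴.
By symmetry the centroid is at mid-height, ȳ = 105 mm.
Transfer each piece to the centroidal x-axis using Ī + A·d² with d = y − 105:
  web: d = 0 mm → contributes +7 717 500 mm⁴
  top flange (beyond web): d = 100 mm → contributes +10 508 750 mm⁴
  bottom flange (beyond web): d = -100 mm → contributes +10 508 750 mm⁴
Total I = 28 735 000 mm⁴.

I_x ≈ 2.87 × 10⁷ mm⁴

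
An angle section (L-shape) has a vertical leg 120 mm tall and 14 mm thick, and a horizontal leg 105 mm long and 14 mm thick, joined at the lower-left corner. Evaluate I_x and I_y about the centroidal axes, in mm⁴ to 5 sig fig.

I_x ≈ 4.0721 × 10⁶ mm⁴, I_y ≈ 2.9036 × 10⁶ mm⁴

Treat the section as a set of non-overlapping primitives; coordinates are from the bounding-box lower-left.
Vertical leg: 14 × 120, A = 1 680 mm², y = 60 mm, Ī = 2 016 000 mm⁴.
Horizontal leg (remainder): 91 × 14, A = 1 274 mm², y = 7 mm, Ī = 20808.67 mm⁴.
Centroid: ȳ = ΣA·y / ΣA = 37.14218 mm.
Transfer each piece to the centroidal x-axis using Ī + A·d² with d = y − 37.14218:
  vertical leg: d = 22.85782 mm → contributes +2 893 766 mm⁴
  horizontal leg (remainder): d = -30.14218 mm → contributes +1 178 303 mm⁴
Total I = 4 072 069 mm⁴.
For the y-axis: x̄ = 29.64218 mm.
Repeating about the centroidal y-axis gives I_y = 2 903 646 mm⁴.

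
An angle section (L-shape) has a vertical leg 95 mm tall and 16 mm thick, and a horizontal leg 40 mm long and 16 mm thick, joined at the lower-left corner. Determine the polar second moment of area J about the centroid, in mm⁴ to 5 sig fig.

J ≈ 1.8031 × 10⁶ mm⁴

Treat the section as a set of non-overlapping primitives; coordinates are from the bounding-box lower-left.
Vertical leg: 16 × 95, A = 1 520 mm², y = 47.5 mm, Ī = 1 143 167 mm⁴.
Horizontal leg (remainder): 24 × 16, A = 384 mm², y = 8 mm, Ī = 8 192 mm⁴.
Centroid: ȳ = ΣA·y / ΣA = 39.53361 mm.
Transfer each piece to the centroidal x-axis using Ī + A·d² with d = y − 39.53361:
  vertical leg: d = 7.966387 mm → contributes +1 239 631 mm⁴
  horizontal leg (remainder): d = -31.53361 mm → contributes +390029.6 mm⁴
Total I = 1 629 661 mm⁴.
For the y-axis: x̄ = 12.03361 mm.
Repeating about the centroidal y-axis gives I_y = 173480.5 mm⁴.
Polar second moment: J = I_x + I_y = 1 803 141 mm⁴.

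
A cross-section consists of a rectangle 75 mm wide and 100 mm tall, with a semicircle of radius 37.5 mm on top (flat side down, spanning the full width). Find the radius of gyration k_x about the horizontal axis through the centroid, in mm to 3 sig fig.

Split into non-overlapping primitives; take the origin at the lower-left of the bounding box.
Rectangular body: 75 × 100, A = 7 500 mm², y = 50 mm, Ī = 6 250 000 mm⁴.
Semicircular cap: semicircle r = 37.5, A = 2208.9 mm², y = 115.92 mm, Ī = 217 049 mm⁴.
Centroid: ȳ = ΣA·y / ΣA = 64.997 mm.
Transfer each piece to the horizontal axis through the centroid using Ī + A·d² with d = y − 64.997:
  rectangular body: d = -14.997 mm → contributes +7 936 779 mm⁴
  semicircular cap: d = 50.919 mm → contributes +5 944 178 mm⁴
Total I = 13 880 957 mm⁴.
Radius of gyration: k = √(I/A) = √(13 880 957 / 9708.9) = 37.812 mm.

k_x ≈ 37.8 mm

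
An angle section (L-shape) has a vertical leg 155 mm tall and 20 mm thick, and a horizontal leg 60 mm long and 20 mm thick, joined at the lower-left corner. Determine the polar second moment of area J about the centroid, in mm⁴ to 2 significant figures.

Treat the section as a set of non-overlapping primitives; coordinates are from the bounding-box lower-left.
Vertical leg: 20 × 155, A = 3 100 mm², y = 77.5 mm, Ī = 6 206 458 mm⁴.
Horizontal leg (remainder): 40 × 20, A = 800 mm², y = 10 mm, Ī = 26 667 mm⁴.
Centroid: ȳ = ΣA·y / ΣA = 63.65 mm.
Transfer each piece to the centroidal x-axis using Ī + A·d² with d = y − 63.65:
  vertical leg: d = 13.85 mm → contributes +6 800 778 mm⁴
  horizontal leg (remainder): d = -53.65 mm → contributes +2 329 655 mm⁴
Total I = 9 130 433 mm⁴.
For the y-axis: x̄ = 16.15 mm.
Repeating about the centroidal y-axis gives I_y = 782 308 mm⁴.
Polar second moment: J = I_x + I_y = 9 912 740 mm⁴.

J ≈ 9.9 × 10⁶ mm⁴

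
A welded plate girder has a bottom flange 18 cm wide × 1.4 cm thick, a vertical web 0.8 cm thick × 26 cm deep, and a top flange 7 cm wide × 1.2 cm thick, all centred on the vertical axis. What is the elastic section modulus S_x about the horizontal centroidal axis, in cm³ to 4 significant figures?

S_x ≈ 351.3 cm³

Split into non-overlapping primitives; take the origin at the lower-left of the bounding box.
Bottom plate: 18 × 1.4, A = 25.2 cm², y = 0.7 cm, Ī = 4.116 cm⁴.
Web plate: 0.8 × 26, A = 20.8 cm², y = 14.4 cm, Ī = 1171.73 cm⁴.
Top plate: 7 × 1.2, A = 8.4 cm², y = 28 cm, Ī = 1.008 cm⁴.
Centroid: ȳ = ΣA·y / ΣA = 10.1537 cm.
Transfer each piece to the horizontal centroidal axis using Ī + A·d² with d = y − 10.1537:
  bottom plate: d = -9.45368 cm → contributes +2256.29 cm⁴
  web plate: d = 4.24632 cm → contributes +1546.78 cm⁴
  top plate: d = 17.8463 cm → contributes +2676.33 cm⁴
Total I = 6479.41 cm⁴.
Extreme fibre distance c = 18.4463 cm; S = I/c = 351.257 cm³.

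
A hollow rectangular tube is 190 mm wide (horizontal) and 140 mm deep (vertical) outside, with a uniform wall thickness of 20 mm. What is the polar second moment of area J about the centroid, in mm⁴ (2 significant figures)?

J ≈ 8.3 × 10⁷ mm⁴

Split into non-overlapping primitives; take the origin at the lower-left of the bounding box.
Outer rectangle: 190 × 140, A = 26 600 mm², y = 70 mm, Ī = 43 446 667 mm⁴.
Inner void (subtracted): 150 × 100, A = 15 000 mm², y = 70 mm, Ī = 12 500 000 mm⁴.
By symmetry the centroid is at mid-height, ȳ = 70 mm.
All pieces are centred on the centroidal x-axis, so I = ΣĪ (holes subtracted) = 30 946 667 mm⁴.
Repeating about the centroidal y-axis gives I_y = 51 896 667 mm⁴.
Polar second moment: J = I_x + I_y = 82 843 333 mm⁴.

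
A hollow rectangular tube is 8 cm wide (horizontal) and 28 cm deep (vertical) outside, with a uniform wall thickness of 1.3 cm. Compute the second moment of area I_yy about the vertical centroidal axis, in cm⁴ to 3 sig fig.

Decompose the section into non-overlapping parts with the origin at the bottom-left of its bounding rectangle.
Outer rectangle: 8 × 28, A = 224 cm², x = 4 cm, Ī = 1194.7 cm⁴.
Inner void (subtracted): 5.4 × 25.4, A = 137.16 cm², x = 4 cm, Ī = 333.3 cm⁴.
By symmetry the centroid is at mid-width, x̄ = 4 cm.
All pieces are centred on the vertical centroidal axis, so I = ΣĪ (holes subtracted) = 861.37 cm⁴.

I_yy ≈ 861 cm⁴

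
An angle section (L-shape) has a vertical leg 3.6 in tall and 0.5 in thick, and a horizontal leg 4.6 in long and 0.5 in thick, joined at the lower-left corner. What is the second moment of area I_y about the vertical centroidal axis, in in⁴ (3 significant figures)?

I_y ≈ 7.98 in⁴

Break the section into simple shapes (no overlaps), measuring from the bottom-left corner of the bounding box.
Vertical leg: 0.5 × 3.6, A = 1.8 in², x = 0.25 in, Ī = 0.0375 in⁴.
Horizontal leg (remainder): 4.1 × 0.5, A = 2.05 in², x = 2.55 in, Ī = 2.8717 in⁴.
Centroid: x̄ = ΣA·x / ΣA = 1.4747 in.
Transfer each piece to the vertical centroidal axis using Ī + A·d² with d = x − 1.4747:
  vertical leg: d = -1.2247 in → contributes +2.7372 in⁴
  horizontal leg (remainder): d = 1.0753 in → contributes +5.2422 in⁴
Total I = 7.9794 in⁴.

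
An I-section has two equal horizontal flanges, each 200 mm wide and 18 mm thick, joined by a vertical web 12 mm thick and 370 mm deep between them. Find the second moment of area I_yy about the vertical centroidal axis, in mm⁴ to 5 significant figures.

I_yy ≈ 2.4053 × 10⁷ mm⁴

Decompose the section into non-overlapping parts with the origin at the bottom-left of its bounding rectangle.
Bottom flange: 200 × 18, A = 3 600 mm², x = 100 mm, Ī = 12 000 000 mm⁴.
Web: 12 × 370, A = 4 440 mm², x = 100 mm, Ī = 53 280 mm⁴.
Top flange: 200 × 18, A = 3 600 mm², x = 100 mm, Ī = 12 000 000 mm⁴.
By symmetry the centroid is at mid-width, x̄ = 100 mm.
All pieces are centred on the vertical centroidal axis, so I = ΣĪ = 24 053 280 mm⁴.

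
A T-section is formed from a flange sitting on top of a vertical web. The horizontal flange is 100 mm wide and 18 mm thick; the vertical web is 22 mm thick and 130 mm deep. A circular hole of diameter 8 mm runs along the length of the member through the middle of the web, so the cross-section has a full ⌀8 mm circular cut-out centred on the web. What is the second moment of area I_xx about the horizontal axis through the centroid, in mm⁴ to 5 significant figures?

I_xx ≈ 1.0084 × 10⁷ mm⁴

Break the section into simple shapes (no overlaps), measuring from the bottom-left corner of the bounding box.
Flange: 100 × 18, A = 1 800 mm², y = 139 mm, Ī = 48 600 mm⁴.
Web: 22 × 130, A = 2 860 mm², y = 65 mm, Ī = 4 027 833 mm⁴.
Hole (subtracted): ⌀8, A = 50.26548 mm², y = 65 mm, Ī = 201.0619 mm⁴.
Centroid: ȳ = ΣA·y / ΣA = 93.89537 mm.
Transfer each piece to the horizontal axis through the centroid using Ī + A·d² with d = y − 93.89537:
  flange: d = 45.10463 mm → contributes +3 710 569 mm⁴
  web: d = -28.89537 mm → contributes +6 415 769 mm⁴
  hole: d = -28.89537 mm → contributes −42169.85 mm⁴
Total I = 10 084 169 mm⁴.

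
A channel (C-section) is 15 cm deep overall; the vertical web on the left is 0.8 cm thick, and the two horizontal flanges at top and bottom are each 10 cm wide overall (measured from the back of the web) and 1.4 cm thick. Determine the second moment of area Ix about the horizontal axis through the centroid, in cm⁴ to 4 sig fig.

Treat the section as a set of non-overlapping primitives; coordinates are from the bounding-box lower-left.
Web: 0.8 × 15, A = 12 cm², y = 7.5 cm, Ī = 225 cm⁴.
Top flange (beyond web): 9.2 × 1.4, A = 12.88 cm², y = 14.3 cm, Ī = 2.10373 cm⁴.
Bottom flange (beyond web): 9.2 × 1.4, A = 12.88 cm², y = 0.7 cm, Ī = 2.10373 cm⁴.
By symmetry the centroid is at mid-height, ȳ = 7.5 cm.
Transfer each piece to the horizontal axis through the centroid using Ī + A·d² with d = y − 7.5:
  web: d = 0 cm → contributes +225 cm⁴
  top flange (beyond web): d = 6.8 cm → contributes +597.675 cm⁴
  bottom flange (beyond web): d = -6.8 cm → contributes +597.675 cm⁴
Total I = 1420.35 cm⁴.

Ix ≈ 1420 cm⁴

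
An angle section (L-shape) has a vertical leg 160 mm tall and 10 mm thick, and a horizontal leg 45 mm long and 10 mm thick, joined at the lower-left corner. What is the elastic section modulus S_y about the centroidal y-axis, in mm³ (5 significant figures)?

S_y ≈ 5407.1 mm³

Break the section into simple shapes (no overlaps), measuring from the bottom-left corner of the bounding box.
Vertical leg: 10 × 160, A = 1 600 mm², x = 5 mm, Ī = 13333.33 mm⁴.
Horizontal leg (remainder): 35 × 10, A = 350 mm², x = 27.5 mm, Ī = 35729.17 mm⁴.
Centroid: x̄ = ΣA·x / ΣA = 9.038462 mm.
Transfer each piece to the centroidal y-axis using Ī + A·d² with d = x − 9.038462:
  vertical leg: d = -4.038462 mm → contributes +39428.01 mm⁴
  horizontal leg (remainder): d = 18.46154 mm → contributes +155019.1 mm⁴
Total I = 194447.1 mm⁴.
Extreme fibre distance c = 35.96154 mm; S = I/c = 5407.086 mm³.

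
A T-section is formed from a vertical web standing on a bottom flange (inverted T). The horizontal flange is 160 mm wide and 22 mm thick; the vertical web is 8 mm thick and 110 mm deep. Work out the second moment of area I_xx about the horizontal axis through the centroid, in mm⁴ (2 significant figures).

I_xx ≈ 4.1 × 10⁶ mm⁴

Split into non-overlapping primitives; take the origin at the lower-left of the bounding box.
Flange: 160 × 22, A = 3 520 mm², y = 11 mm, Ī = 141 973 mm⁴.
Web: 8 × 110, A = 880 mm², y = 77 mm, Ī = 887 333 mm⁴.
Centroid: ȳ = ΣA·y / ΣA = 24.2 mm.
Transfer each piece to the horizontal axis through the centroid using Ī + A·d² with d = y − 24.2:
  flange: d = -13.2 mm → contributes +755 298 mm⁴
  web: d = 52.8 mm → contributes +3 340 633 mm⁴
Total I = 4 095 931 mm⁴.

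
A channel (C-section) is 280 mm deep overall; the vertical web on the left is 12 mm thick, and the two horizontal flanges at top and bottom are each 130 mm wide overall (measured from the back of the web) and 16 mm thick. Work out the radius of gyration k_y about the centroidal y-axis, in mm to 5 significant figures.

Break the section into simple shapes (no overlaps), measuring from the bottom-left corner of the bounding box.
Web: 12 × 280, A = 3 360 mm², x = 6 mm, Ī = 40 320 mm⁴.
Top flange (beyond web): 118 × 16, A = 1 888 mm², x = 71 mm, Ī = 2 190 709 mm⁴.
Bottom flange (beyond web): 118 × 16, A = 1 888 mm², x = 71 mm, Ī = 2 190 709 mm⁴.
Centroid: x̄ = ΣA·x / ΣA = 40.39462 mm.
Transfer each piece to the centroidal y-axis using Ī + A·d² with d = x − 40.39462:
  web: d = -34.39462 mm → contributes +4 015 166 mm⁴
  top flange (beyond web): d = 30.60538 mm → contributes +3 959 179 mm⁴
  bottom flange (beyond web): d = 30.60538 mm → contributes +3 959 179 mm⁴
Total I = 11 933 523 mm⁴.
Radius of gyration: k = √(I/A) = √(11 933 523 / 7 136) = 40.89375 mm.

k_y ≈ 40.894 mm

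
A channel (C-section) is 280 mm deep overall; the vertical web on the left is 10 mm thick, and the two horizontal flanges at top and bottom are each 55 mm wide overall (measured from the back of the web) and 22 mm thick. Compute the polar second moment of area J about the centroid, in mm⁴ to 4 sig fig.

J ≈ 5.256 × 10⁷ mm⁴

Treat the section as a set of non-overlapping primitives; coordinates are from the bounding-box lower-left.
Web: 10 × 280, A = 2 800 mm², y = 140 mm, Ī = 18 293 333 mm⁴.
Top flange (beyond web): 45 × 22, A = 990 mm², y = 269 mm, Ī = 39 930 mm⁴.
Bottom flange (beyond web): 45 × 22, A = 990 mm², y = 11 mm, Ī = 39 930 mm⁴.
By symmetry the centroid is at mid-height, ȳ = 140 mm.
Transfer each piece to the centroidal x-axis using Ī + A·d² with d = y − 140:
  web: d = 0 mm → contributes +18 293 333 mm⁴
  top flange (beyond web): d = 129 mm → contributes +16 514 520 mm⁴
  bottom flange (beyond web): d = -129 mm → contributes +16 514 520 mm⁴
Total I = 51 322 373 mm⁴.
For the y-axis: x̄ = 16.3912 mm.
Repeating about the centroidal y-axis gives I_y = 1 234 582 mm⁴.
Polar second moment: J = I_x + I_y = 52 556 955 mm⁴.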